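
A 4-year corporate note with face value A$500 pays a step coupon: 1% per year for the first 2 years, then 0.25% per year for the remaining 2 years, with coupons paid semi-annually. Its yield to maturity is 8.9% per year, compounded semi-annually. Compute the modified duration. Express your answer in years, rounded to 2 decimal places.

3.76 years

Periodic yield y = 0.0445. First find Macaulay duration:
  t   CF        PV=CF/(1+0.0445)^t    t·PV
  1        2.500         2.3935         2.3935
  2        2.500         2.2915         4.5830
  3        2.500         2.1939         6.5817
  4        2.500         2.1004         8.4017
  5        0.625         0.5027         2.5137
  6        0.625         0.4813         2.8879
  7        0.625         0.4608         3.2257
  8      500.625       353.3825     2,827.0596
  Σ                    363.8066     2,857.6467
P = 363.8066; Macaulay duration = 2,857.6467 / 363.8066 = 7.85485 half-year periods = 3.92743 years.
Modified duration = D_Mac / (1 + y) = 3.92743 / 1.0445 = 3.76010 years.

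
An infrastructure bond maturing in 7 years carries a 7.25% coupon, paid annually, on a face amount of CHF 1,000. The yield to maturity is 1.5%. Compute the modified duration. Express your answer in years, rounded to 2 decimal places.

5.85 years

Periodic yield y = 0.015. First find Macaulay duration:
  t   CF        PV=CF/(1+0.015)^t    t·PV
  1        72.50        71.4286        71.4286
  2        72.50        70.3730       140.7460
  3        72.50        69.3330       207.9989
  4        72.50        68.3084       273.2334
  5        72.50        67.2989       336.4944
  6        72.50        66.3043       397.8259
  7     1,072.50       966.3512     6,764.4586
  Σ                  1,379.3973     8,192.1858
P = 1,379.3973; Macaulay duration = 8,192.1858 / 1,379.3973 = 5.93896 years.
Modified duration = D_Mac / (1 + y) = 5.93896 / 1.015 = 5.85119 years.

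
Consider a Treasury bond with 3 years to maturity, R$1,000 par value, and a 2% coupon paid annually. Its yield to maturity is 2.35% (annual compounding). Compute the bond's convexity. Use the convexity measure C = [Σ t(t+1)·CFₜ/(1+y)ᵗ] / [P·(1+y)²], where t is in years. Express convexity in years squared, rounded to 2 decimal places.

With y = 0.0235:
  t   CF        PV=CF/(1+0.0235)^t    t·PV        t(t+1)·PV
  1        20.00        19.5408        19.5408          39.0816
  2        20.00        19.0921        38.1843         114.5528
  3     1,020.00       951.3419     2,854.0257      11,416.1030
  Σ                    989.9748     2,911.7508      11,569.7373
P = 989.9748.
Convexity = Σ t(t+1)·PV / [P·(1+y)²] = 11,569.7373 / (989.9748 × 1.047552) = 11.15639.

11.16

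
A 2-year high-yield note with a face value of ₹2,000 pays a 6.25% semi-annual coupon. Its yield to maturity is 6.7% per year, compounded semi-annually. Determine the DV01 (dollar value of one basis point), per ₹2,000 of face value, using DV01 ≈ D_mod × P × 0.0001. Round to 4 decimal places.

₹0.3666

Periodic yield y = 0.0335.
  t   CF        PV=CF/(1+0.0335)^t    t·PV
  1        62.50        60.4741        60.4741
  2        62.50        58.5139       117.0278
  3        62.50        56.6172       169.8517
  4     2,062.50     1,807.8069     7,231.2275
  Σ                  1,983.4121     7,578.5811
P = 1,983.4121; D_Mac = 3.82098 half-year periods = 1.91049 yrs; D_mod = 1.84856 yrs.
DV01 ≈ 1.84856 × 1,983.4121 × 0.0001 = 0.366646.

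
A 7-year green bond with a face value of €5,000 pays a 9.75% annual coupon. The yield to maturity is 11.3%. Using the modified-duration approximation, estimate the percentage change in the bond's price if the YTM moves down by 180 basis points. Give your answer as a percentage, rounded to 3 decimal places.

+8.604%

Periodic yield y = 0.113. Modified duration first:
  t   CF        PV=CF/(1+0.113)^t    t·PV
  1       487.50       438.0054       438.0054
  2       487.50       393.5358       787.0717
  3       487.50       353.5812     1,060.7435
  4       487.50       317.6830     1,270.7320
  5       487.50       285.4295     1,427.1473
  6       487.50       256.4505     1,538.7033
  7     5,487.50     2,593.6322    18,155.4251
  Σ                  4,638.3176    24,677.8283
P = 4,638.3176; D_Mac = 5.32043 yrs; D_mod = 5.32043/(1+0.113) = 4.78026 yrs.
ΔP/P ≈ -D_mod · Δy = -4.78026 × (-0.018) = +0.086045 = +8.6045%.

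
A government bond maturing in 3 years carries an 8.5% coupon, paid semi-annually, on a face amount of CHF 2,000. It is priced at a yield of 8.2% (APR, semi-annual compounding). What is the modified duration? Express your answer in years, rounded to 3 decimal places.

2.605 years

Periodic yield y = 0.041. First find Macaulay duration:
  t   CF        PV=CF/(1+0.041)^t    t·PV
  1        85.00        81.6523        81.6523
  2        85.00        78.4364       156.8727
  3        85.00        75.3471       226.0414
  4        85.00        72.3796       289.5183
  5        85.00        69.5289       347.6444
  6     2,085.00     1,638.3311     9,829.9868
  Σ                  2,015.6753    10,931.7159
P = 2,015.6753; Macaulay duration = 10,931.7159 / 2,015.6753 = 5.42335 half-year periods = 2.71168 years.
Modified duration = D_Mac / (1 + y) = 2.71168 / 1.041 = 2.60488 years.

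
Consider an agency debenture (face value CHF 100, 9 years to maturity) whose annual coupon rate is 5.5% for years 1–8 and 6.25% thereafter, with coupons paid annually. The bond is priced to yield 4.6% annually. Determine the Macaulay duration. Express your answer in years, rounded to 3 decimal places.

Periodic yield y = 0.046. Discount each cash flow and weight by its year:
  t   CF        PV=CF/(1+0.046)^t    t·PV
  1         5.50         5.2581         5.2581
  2         5.50         5.0269        10.0538
  3         5.50         4.8058        14.4175
  4         5.50         4.5945        18.3779
  5         5.50         4.3924        21.9621
  6         5.50         4.1993        25.1955
  7         5.50         4.0146        28.1021
  8         5.50         3.8380        30.7043
  9       106.25        70.8833       637.9495
  Σ                    107.0129       792.0208
Price P = Σ PV = 107.0129.
Macaulay duration = Σ(t·PV) / P = 792.0208 / 107.0129 = 7.40117 years.

7.401 years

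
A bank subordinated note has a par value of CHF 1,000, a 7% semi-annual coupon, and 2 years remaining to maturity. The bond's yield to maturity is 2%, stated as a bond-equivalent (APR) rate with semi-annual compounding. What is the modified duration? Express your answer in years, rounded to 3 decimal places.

1.887 years

Periodic yield y = 0.01. First find Macaulay duration:
  t   CF        PV=CF/(1+0.01)^t    t·PV
  1        35.00        34.6535        34.6535
  2        35.00        34.3104        68.6207
  3        35.00        33.9707       101.9120
  4     1,035.00       994.6147     3,978.4586
  Σ                  1,097.5491     4,183.6448
P = 1,097.5491; Macaulay duration = 4,183.6448 / 1,097.5491 = 3.81181 half-year periods = 1.90590 years.
Modified duration = D_Mac / (1 + y) = 1.90590 / 1.01 = 1.88703 years.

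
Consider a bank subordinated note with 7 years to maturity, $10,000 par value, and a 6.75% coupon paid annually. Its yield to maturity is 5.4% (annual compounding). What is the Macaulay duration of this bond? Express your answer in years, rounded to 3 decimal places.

5.853 years

Periodic yield y = 0.054. Discount each cash flow and weight by its year:
  t   CF        PV=CF/(1+0.054)^t    t·PV
  1       675.00       640.4175       640.4175
  2       675.00       607.6067     1,215.2134
  3       675.00       576.4769     1,729.4308
  4       675.00       546.9421     2,187.7683
  5       675.00       518.9204     2,594.6018
  6       675.00       492.3343     2,954.0059
  7    10,675.00     7,387.2638    51,710.8465
  Σ                 10,769.9616    63,032.2842
Price P = Σ PV = 10,769.9616.
Macaulay duration = Σ(t·PV) / P = 63,032.2842 / 10,769.9616 = 5.85260 years.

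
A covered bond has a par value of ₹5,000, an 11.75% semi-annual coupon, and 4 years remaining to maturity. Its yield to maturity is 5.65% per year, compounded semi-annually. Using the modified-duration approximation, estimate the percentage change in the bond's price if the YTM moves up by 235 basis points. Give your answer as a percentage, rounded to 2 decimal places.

Periodic yield y = 0.02825. Modified duration first:
  t   CF        PV=CF/(1+0.02825)^t    t·PV
  1       293.75       285.6796       285.6796
  2       293.75       277.8308       555.6617
  3       293.75       270.1977       810.5932
  4       293.75       262.7744     1,051.0975
  5       293.75       255.5549     1,277.7747
  6       293.75       248.5339     1,491.2032
  7       293.75       241.7057     1,691.9397
  8     5,293.75     4,236.1729    33,889.3836
  Σ                  6,078.4499    41,053.3331
P = 6,078.4499; D_Mac = 6.75391 half-year periods = 3.37696 yrs; D_mod = 3.37696/(1+0.02825) = 3.28418 yrs.
ΔP/P ≈ -D_mod · Δy = -3.28418 × (+0.0235) = -0.077178 = -7.7178%.

-7.72%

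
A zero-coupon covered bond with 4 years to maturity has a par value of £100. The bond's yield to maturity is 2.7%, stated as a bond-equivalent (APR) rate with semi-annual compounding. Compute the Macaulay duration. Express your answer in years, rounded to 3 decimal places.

4.000 years

A zero-coupon bond has a single cash flow at maturity, so its Macaulay duration equals its maturity: 4 years.
(Equivalently: 8 semi-annual periods ÷ 2 = 4 years.)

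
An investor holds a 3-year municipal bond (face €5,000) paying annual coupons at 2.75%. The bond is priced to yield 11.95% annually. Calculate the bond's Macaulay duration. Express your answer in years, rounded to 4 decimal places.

Periodic yield y = 0.1195. Discount each cash flow and weight by its year:
  t   CF        PV=CF/(1+0.1195)^t    t·PV
  1       137.50       122.8227       122.8227
  2       137.50       109.7121       219.4242
  3     5,137.50     3,661.6729    10,985.0186
  Σ                  3,894.2076    11,327.2655
Price P = Σ PV = 3,894.2076.
Macaulay duration = Σ(t·PV) / P = 11,327.2655 / 3,894.2076 = 2.90875 years.

2.9087 years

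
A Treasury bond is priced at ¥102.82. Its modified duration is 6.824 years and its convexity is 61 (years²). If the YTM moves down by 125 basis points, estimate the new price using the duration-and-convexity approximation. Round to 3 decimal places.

Duration effect: -D_mod·Δy = -6.824 × (-0.0125) = +0.085300
Convexity effect: ½·C·(Δy)² = 0.5 × 61 × (-0.0125)² = +0.004765625
ΔP/P ≈ +0.085300 + 0.004765625 = +0.090065625
New price ≈ 102.82 × (1 + 0.090065625) = 112.0805475625.

¥112.081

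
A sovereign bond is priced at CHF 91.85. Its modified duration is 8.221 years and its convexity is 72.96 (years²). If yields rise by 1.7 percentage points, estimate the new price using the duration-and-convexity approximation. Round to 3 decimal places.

Duration effect: -D_mod·Δy = -8.221 × (+0.017) = -0.139757
Convexity effect: ½·C·(Δy)² = 0.5 × 72.96 × (0.017)² = +0.01054272
ΔP/P ≈ -0.139757 + 0.01054272 = -0.12921428
New price ≈ 91.85 × (1 - 0.12921428) = 79.981668382.

CHF 79.982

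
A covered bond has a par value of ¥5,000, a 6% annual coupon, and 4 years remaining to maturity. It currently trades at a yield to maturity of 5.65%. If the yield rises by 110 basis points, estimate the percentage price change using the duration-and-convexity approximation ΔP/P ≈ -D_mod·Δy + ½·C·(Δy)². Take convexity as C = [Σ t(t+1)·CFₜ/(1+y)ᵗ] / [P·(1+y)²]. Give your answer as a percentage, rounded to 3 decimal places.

-3.730%

With y = 0.0565:
  t   CF        PV=CF/(1+0.0565)^t    t·PV        t(t+1)·PV
  1       300.00       283.9565       283.9565         567.9129
  2       300.00       268.7709       537.5418       1,612.6254
  3       300.00       254.3974       763.1923       3,052.7694
  4     5,300.00     4,254.0037    17,016.0148      85,080.0741
  Σ                  5,061.1285    18,600.7054      90,313.3819
P = 5,061.1285; D_Mac = 3.67521 yrs; D_mod = 3.47866 yrs; C = 15.98695.
Duration effect: -3.47866 × (+0.011) = -0.038265
Convexity effect: 0.5 × 15.98695 × (0.011)² = +0.0009672
ΔP/P ≈ -0.038265 + 0.0009672 = -0.037298 = -3.7298%.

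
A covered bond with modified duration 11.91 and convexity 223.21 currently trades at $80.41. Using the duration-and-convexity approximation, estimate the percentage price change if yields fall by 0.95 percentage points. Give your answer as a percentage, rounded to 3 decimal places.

+12.322%

Duration effect: -D_mod·Δy = -11.91 × (-0.0095) = +0.113145
Convexity effect: ½·C·(Δy)² = 0.5 × 223.21 × (-0.0095)² = +0.01007235125
ΔP/P ≈ +0.113145 + 0.01007235125 = +0.12321735125
= +12.321735125%.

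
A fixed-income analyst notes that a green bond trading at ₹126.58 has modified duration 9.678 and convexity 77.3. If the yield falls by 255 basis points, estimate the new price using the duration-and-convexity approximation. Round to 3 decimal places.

Duration effect: -D_mod·Δy = -9.678 × (-0.0255) = +0.246789
Convexity effect: ½·C·(Δy)² = 0.5 × 77.3 × (-0.0255)² = +0.0251321625
ΔP/P ≈ +0.246789 + 0.0251321625 = +0.2719211625
New price ≈ 126.58 × (1 + 0.2719211625) = 160.99978074925.

₹161.000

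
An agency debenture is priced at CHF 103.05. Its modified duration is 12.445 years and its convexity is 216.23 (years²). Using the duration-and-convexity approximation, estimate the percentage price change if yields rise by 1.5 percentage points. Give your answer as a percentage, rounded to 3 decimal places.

-16.235%

Duration effect: -D_mod·Δy = -12.445 × (+0.015) = -0.186675
Convexity effect: ½·C·(Δy)² = 0.5 × 216.23 × (0.015)² = +0.024325875
ΔP/P ≈ -0.186675 + 0.024325875 = -0.162349125
= -16.2349125%.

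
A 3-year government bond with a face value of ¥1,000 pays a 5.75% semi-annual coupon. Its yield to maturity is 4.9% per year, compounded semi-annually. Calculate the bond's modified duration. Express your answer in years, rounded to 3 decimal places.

2.734 years

Periodic yield y = 0.0245. First find Macaulay duration:
  t   CF        PV=CF/(1+0.0245)^t    t·PV
  1        28.75        28.0625        28.0625
  2        28.75        27.3914        54.7828
  3        28.75        26.7363        80.2090
  4        28.75        26.0970       104.3879
  5        28.75        25.4729       127.3644
  6     1,028.75       889.6887     5,338.1322
  Σ                  1,023.4487     5,732.9387
P = 1,023.4487; Macaulay duration = 5,732.9387 / 1,023.4487 = 5.60159 half-year periods = 2.80079 years.
Modified duration = D_Mac / (1 + y) = 2.80079 / 1.0245 = 2.73382 years.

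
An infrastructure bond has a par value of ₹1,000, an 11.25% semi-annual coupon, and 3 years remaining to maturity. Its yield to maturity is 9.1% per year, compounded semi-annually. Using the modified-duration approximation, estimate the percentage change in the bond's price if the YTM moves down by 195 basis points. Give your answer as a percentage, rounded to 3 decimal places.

+4.922%

Periodic yield y = 0.0455. Modified duration first:
  t   CF        PV=CF/(1+0.0455)^t    t·PV
  1        56.25        53.8020        53.8020
  2        56.25        51.4606       102.9211
  3        56.25        49.2210       147.6630
  4        56.25        47.0789       188.3156
  5        56.25        45.0300       225.1502
  6     1,056.25       808.7653     4,852.5917
  Σ                  1,055.3578     5,570.4436
P = 1,055.3578; D_Mac = 5.27825 half-year periods = 2.63913 yrs; D_mod = 2.63913/(1+0.0455) = 2.52427 yrs.
ΔP/P ≈ -D_mod · Δy = -2.52427 × (-0.0195) = +0.049223 = +4.9223%.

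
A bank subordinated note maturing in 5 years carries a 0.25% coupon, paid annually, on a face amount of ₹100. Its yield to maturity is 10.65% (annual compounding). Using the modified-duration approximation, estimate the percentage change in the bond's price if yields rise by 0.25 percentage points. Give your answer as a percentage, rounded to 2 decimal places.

-1.12%

Periodic yield y = 0.1065. Modified duration first:
  t   CF        PV=CF/(1+0.1065)^t    t·PV
  1         0.25         0.2259         0.2259
  2         0.25         0.2042         0.4084
  3         0.25         0.1845         0.5536
  4         0.25         0.1668         0.6671
  5       100.25        60.4404       302.2020
  Σ                     61.2218       304.0570
P = 61.2218; D_Mac = 4.96648 yrs; D_mod = 4.96648/(1+0.1065) = 4.48846 yrs.
ΔP/P ≈ -D_mod · Δy = -4.48846 × (+0.0025) = -0.011221 = -1.1221%.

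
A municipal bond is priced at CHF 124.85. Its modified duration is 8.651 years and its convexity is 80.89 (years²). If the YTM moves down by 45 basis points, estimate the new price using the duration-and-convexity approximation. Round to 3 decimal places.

Duration effect: -D_mod·Δy = -8.651 × (-0.0045) = +0.0389295
Convexity effect: ½·C·(Δy)² = 0.5 × 80.89 × (-0.0045)² = +0.00081901125
ΔP/P ≈ +0.0389295 + 0.00081901125 = +0.03974851125
New price ≈ 124.85 × (1 + 0.03974851125) = 129.8126016295625.

CHF 129.813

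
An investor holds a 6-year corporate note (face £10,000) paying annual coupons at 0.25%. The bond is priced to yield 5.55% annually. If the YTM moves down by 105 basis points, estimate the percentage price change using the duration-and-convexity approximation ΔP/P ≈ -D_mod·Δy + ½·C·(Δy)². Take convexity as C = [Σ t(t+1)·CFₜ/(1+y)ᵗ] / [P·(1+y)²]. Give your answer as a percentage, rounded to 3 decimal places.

+6.130%

With y = 0.0555:
  t   CF        PV=CF/(1+0.0555)^t    t·PV        t(t+1)·PV
  1        25.00        23.6855        23.6855          47.3709
  2        25.00        22.4400        44.8801         134.6402
  3        25.00        21.2601        63.7803         255.1212
  4        25.00        20.1422        80.5688         402.8441
  5        25.00        19.0831        95.4155         572.4929
  6    10,025.00     7,249.9491    43,499.6944     304,497.8607
  Σ                  7,356.5600    43,808.0245     305,910.3301
P = 7,356.5600; D_Mac = 5.95496 yrs; D_mod = 5.64184 yrs; C = 37.32526.
Duration effect: -5.64184 × (-0.0105) = +0.059239
Convexity effect: 0.5 × 37.32526 × (-0.0105)² = +0.0020576
ΔP/P ≈ +0.059239 + 0.0020576 = +0.061297 = +6.1297%.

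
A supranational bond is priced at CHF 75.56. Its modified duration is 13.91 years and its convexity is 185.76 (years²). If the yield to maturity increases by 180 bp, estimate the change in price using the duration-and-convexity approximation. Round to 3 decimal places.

-CHF 16.645

Duration effect: -D_mod·Δy = -13.91 × (+0.018) = -0.250380
Convexity effect: ½·C·(Δy)² = 0.5 × 185.76 × (0.018)² = +0.03009312
ΔP/P ≈ -0.250380 + 0.03009312 = -0.22028688
ΔP ≈ 75.56 × (-0.22028688) = -16.6448766528.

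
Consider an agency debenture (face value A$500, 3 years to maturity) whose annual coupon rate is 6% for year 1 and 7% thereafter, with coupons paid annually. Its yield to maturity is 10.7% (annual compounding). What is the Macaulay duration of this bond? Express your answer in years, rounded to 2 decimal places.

2.82 years

Periodic yield y = 0.107. Discount each cash flow and weight by its year:
  t   CF        PV=CF/(1+0.107)^t    t·PV
  1        30.00        27.1003        27.1003
  2        35.00        28.5610        57.1219
  3       535.00       394.3764     1,183.1292
  Σ                    450.0376     1,267.3514
Price P = Σ PV = 450.0376.
Macaulay duration = Σ(t·PV) / P = 1,267.3514 / 450.0376 = 2.81610 years.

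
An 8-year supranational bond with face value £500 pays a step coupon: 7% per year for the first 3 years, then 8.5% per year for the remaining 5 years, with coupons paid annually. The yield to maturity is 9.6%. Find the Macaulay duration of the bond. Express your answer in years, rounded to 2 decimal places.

Periodic yield y = 0.096. Discount each cash flow and weight by its year:
  t   CF        PV=CF/(1+0.096)^t    t·PV
  1        35.00        31.9343        31.9343
  2        35.00        29.1371        58.2743
  3        35.00        26.5850        79.7549
  4        42.50        29.4542       117.8167
  5        42.50        26.8742       134.3712
  6        42.50        24.5203       147.1217
  7        42.50        22.3725       156.6077
  8       542.50       260.5645     2,084.5163
  Σ                    451.4422     2,810.3971
Price P = Σ PV = 451.4422.
Macaulay duration = Σ(t·PV) / P = 2,810.3971 / 451.4422 = 6.22538 years.

6.23 years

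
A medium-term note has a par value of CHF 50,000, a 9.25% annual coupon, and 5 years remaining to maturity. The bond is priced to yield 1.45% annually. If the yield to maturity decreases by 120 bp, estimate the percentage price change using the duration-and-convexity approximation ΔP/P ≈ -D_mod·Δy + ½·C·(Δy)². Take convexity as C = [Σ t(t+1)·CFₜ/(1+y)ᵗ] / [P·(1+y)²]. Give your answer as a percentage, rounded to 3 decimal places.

With y = 0.0145:
  t   CF        PV=CF/(1+0.0145)^t    t·PV        t(t+1)·PV
  1     4,625.00     4,558.8960     4,558.8960       9,117.7920
  2     4,625.00     4,493.7368     8,987.4736      26,962.4209
  3     4,625.00     4,429.5089    13,288.5268      53,154.1073
  4     4,625.00     4,366.1991    17,464.7962      87,323.9812
  5    54,625.00    50,831.2972   254,156.4861   1,524,938.9168
  Σ                 68,679.6381   298,456.1788   1,701,497.2182
P = 68,679.6381; D_Mac = 4.34563 yrs; D_mod = 4.28352 yrs; C = 24.07128.
Duration effect: -4.28352 × (-0.012) = +0.051402
Convexity effect: 0.5 × 24.07128 × (-0.012)² = +0.0017331
ΔP/P ≈ +0.051402 + 0.0017331 = +0.053135 = +5.3135%.

+5.314%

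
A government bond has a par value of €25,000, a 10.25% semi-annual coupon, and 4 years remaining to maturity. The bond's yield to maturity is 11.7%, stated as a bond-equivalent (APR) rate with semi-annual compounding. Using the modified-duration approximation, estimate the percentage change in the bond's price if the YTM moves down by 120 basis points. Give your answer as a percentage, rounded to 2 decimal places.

+3.81%

Periodic yield y = 0.0585. Modified duration first:
  t   CF        PV=CF/(1+0.0585)^t    t·PV
  1     1,281.25     1,210.4393     1,210.4393
  2     1,281.25     1,143.5421     2,287.0842
  3     1,281.25     1,080.3421     3,241.0262
  4     1,281.25     1,020.6349     4,082.5397
  5     1,281.25       964.2276     4,821.1381
  6     1,281.25       910.9378     5,465.6266
  7     1,281.25       860.5931     6,024.1515
  8    26,281.25    16,677.0457   133,416.3655
  Σ                 23,867.7625   160,548.3711
P = 23,867.7625; D_Mac = 6.72658 half-year periods = 3.36329 yrs; D_mod = 3.36329/(1+0.0585) = 3.17741 yrs.
ΔP/P ≈ -D_mod · Δy = -3.17741 × (-0.012) = +0.038129 = +3.8129%.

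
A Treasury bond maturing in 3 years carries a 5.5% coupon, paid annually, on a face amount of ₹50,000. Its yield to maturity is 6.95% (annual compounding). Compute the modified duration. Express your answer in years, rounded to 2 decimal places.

Periodic yield y = 0.0695. First find Macaulay duration:
  t   CF        PV=CF/(1+0.0695)^t    t·PV
  1     2,750.00     2,571.2950     2,571.2950
  2     2,750.00     2,404.2029     4,808.4058
  3    52,750.00    43,120.1335   129,360.4006
  Σ                 48,095.6314   136,740.1014
P = 48,095.6314; Macaulay duration = 136,740.1014 / 48,095.6314 = 2.84309 years.
Modified duration = D_Mac / (1 + y) = 2.84309 / 1.0695 = 2.65833 years.

2.66 years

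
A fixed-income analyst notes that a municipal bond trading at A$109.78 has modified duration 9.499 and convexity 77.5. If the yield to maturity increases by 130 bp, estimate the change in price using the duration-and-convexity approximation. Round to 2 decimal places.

-A$12.84

Duration effect: -D_mod·Δy = -9.499 × (+0.013) = -0.123487
Convexity effect: ½·C·(Δy)² = 0.5 × 77.5 × (0.013)² = +0.00654875
ΔP/P ≈ -0.123487 + 0.00654875 = -0.11693825
ΔP ≈ 109.78 × (-0.11693825) = -12.837481085.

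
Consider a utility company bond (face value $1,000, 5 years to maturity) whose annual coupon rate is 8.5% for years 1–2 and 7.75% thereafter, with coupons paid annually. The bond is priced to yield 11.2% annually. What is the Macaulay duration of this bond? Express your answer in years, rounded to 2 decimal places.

Periodic yield y = 0.112. Discount each cash flow and weight by its year:
  t   CF        PV=CF/(1+0.112)^t    t·PV
  1        85.00        76.4388        76.4388
  2        85.00        68.7400       137.4799
  3        77.50        56.3621       169.0864
  4        77.50        50.6854       202.7414
  5     1,077.50       633.7141     3,168.5703
  Σ                    885.9404     3,754.3169
Price P = Σ PV = 885.9404.
Macaulay duration = Σ(t·PV) / P = 3,754.3169 / 885.9404 = 4.23766 years.

4.24 years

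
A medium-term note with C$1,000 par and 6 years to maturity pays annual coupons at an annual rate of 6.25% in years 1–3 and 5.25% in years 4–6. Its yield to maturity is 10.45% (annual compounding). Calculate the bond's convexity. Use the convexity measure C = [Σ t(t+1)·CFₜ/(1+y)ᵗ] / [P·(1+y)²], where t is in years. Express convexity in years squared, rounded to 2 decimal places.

With y = 0.1045:
  t   CF        PV=CF/(1+0.1045)^t    t·PV        t(t+1)·PV
  1        62.50        56.5867        56.5867         113.1734
  2        62.50        51.2329       102.4657         307.3971
  3        62.50        46.3856       139.1567         556.6268
  4        52.50        35.2774       141.1096         705.5478
  5        52.50        31.9397       159.6985         958.1907
  6     1,052.50       579.7327     3,478.3961      24,348.7726
  Σ                    801.1549     4,077.4132      26,989.7084
P = 801.1549.
Convexity = Σ t(t+1)·PV / [P·(1+y)²] = 26,989.7084 / (801.1549 × 1.219920) = 27.61533.

27.62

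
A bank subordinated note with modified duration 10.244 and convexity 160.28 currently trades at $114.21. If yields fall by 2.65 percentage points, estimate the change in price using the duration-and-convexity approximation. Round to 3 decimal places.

Duration effect: -D_mod·Δy = -10.244 × (-0.0265) = +0.271466
Convexity effect: ½·C·(Δy)² = 0.5 × 160.28 × (-0.0265)² = +0.056278315
ΔP/P ≈ +0.271466 + 0.056278315 = +0.327744315
ΔP ≈ 114.21 × (+0.327744315) = +37.43167821615.

+$37.432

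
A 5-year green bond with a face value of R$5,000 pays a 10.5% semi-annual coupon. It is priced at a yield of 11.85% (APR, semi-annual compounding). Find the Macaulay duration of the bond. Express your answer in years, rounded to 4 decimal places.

3.9853 years

Periodic yield y = 0.05925. Discount each cash flow and weight by its period:
  t   CF        PV=CF/(1+0.05925)^t    t·PV
  1       262.50       247.8169       247.8169
  2       262.50       233.9550       467.9100
  3       262.50       220.8686       662.6057
  4       262.50       208.5141       834.0564
  5       262.50       196.8507       984.2535
  6       262.50       185.8397     1,115.0381
  7       262.50       175.4446     1,228.1122
  8       262.50       165.6310     1,325.0477
  9       262.50       156.3663     1,407.2964
  10    5,262.50     2,959.4253    29,594.2530
  Σ                  4,750.7120    37,866.3898
Price P = Σ PV = 4,750.7120.
Macaulay duration = Σ(t·PV) / P = 37,866.3898 / 4,750.7120 = 7.97068 half-year periods.
In years: 7.97068 / 2 = 3.98534 years.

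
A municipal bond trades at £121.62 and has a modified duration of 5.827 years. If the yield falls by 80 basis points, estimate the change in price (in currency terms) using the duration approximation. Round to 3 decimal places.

+£5.669

Duration approximation: ΔP/P ≈ -D_mod · Δy = -5.827 × (-0.008) = +0.046616.
ΔP ≈ 121.62 × (+0.046616) = +5.66943792.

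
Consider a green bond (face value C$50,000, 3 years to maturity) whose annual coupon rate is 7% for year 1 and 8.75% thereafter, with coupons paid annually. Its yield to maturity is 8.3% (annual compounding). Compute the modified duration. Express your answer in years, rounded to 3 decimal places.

Periodic yield y = 0.083. First find Macaulay duration:
  t   CF        PV=CF/(1+0.083)^t    t·PV
  1     3,500.00     3,231.7636     3,231.7636
  2     4,375.00     3,730.1057     7,460.2115
  3    54,375.00    42,806.9120   128,420.7361
  Σ                 49,768.7814   139,112.7112
P = 49,768.7814; Macaulay duration = 139,112.7112 / 49,768.7814 = 2.79518 years.
Modified duration = D_Mac / (1 + y) = 2.79518 / 1.083 = 2.58096 years.

2.581 years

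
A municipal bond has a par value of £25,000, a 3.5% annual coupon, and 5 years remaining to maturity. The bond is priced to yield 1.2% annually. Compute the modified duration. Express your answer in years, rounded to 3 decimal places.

4.637 years

Periodic yield y = 0.012. First find Macaulay duration:
  t   CF        PV=CF/(1+0.012)^t    t·PV
  1       875.00       864.6245       864.6245
  2       875.00       854.3720     1,708.7441
  3       875.00       844.2411     2,532.7234
  4       875.00       834.2304     3,336.9215
  5    25,875.00    24,376.8618   121,884.3092
  Σ                 27,774.3299   130,327.3228
P = 27,774.3299; Macaulay duration = 130,327.3228 / 27,774.3299 = 4.69237 years.
Modified duration = D_Mac / (1 + y) = 4.69237 / 1.012 = 4.63673 years.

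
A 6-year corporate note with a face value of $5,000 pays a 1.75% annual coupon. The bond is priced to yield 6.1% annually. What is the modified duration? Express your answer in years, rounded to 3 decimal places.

5.380 years

Periodic yield y = 0.061. First find Macaulay duration:
  t   CF        PV=CF/(1+0.061)^t    t·PV
  1        87.50        82.4694        82.4694
  2        87.50        77.7280       155.4559
  3        87.50        73.2592       219.7775
  4        87.50        69.0473       276.1891
  5        87.50        65.0775       325.3877
  6     5,087.50     3,566.2527    21,397.5165
  Σ                  3,933.8340    22,456.7960
P = 3,933.8340; Macaulay duration = 22,456.7960 / 3,933.8340 = 5.70863 years.
Modified duration = D_Mac / (1 + y) = 5.70863 / 1.061 = 5.38042 years.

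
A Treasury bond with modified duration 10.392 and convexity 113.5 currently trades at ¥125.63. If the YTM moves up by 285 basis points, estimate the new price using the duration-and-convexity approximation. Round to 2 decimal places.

¥94.21

Duration effect: -D_mod·Δy = -10.392 × (+0.0285) = -0.296172
Convexity effect: ½·C·(Δy)² = 0.5 × 113.5 × (0.0285)² = +0.0460951875
ΔP/P ≈ -0.296172 + 0.0460951875 = -0.2500768125
New price ≈ 125.63 × (1 - 0.2500768125) = 94.212850045625.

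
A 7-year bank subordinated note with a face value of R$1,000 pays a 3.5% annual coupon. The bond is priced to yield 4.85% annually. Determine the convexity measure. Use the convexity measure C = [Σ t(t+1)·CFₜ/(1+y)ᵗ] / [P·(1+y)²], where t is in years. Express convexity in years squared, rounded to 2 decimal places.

44.17

With y = 0.0485:
  t   CF        PV=CF/(1+0.0485)^t    t·PV        t(t+1)·PV
  1        35.00        33.3810        33.3810          66.7620
  2        35.00        31.8369        63.6739         191.0216
  3        35.00        30.3643        91.0928         364.3712
  4        35.00        28.9597       115.8389         579.1943
  5        35.00        27.6201       138.1007         828.6042
  6        35.00        26.3425       158.0552       1,106.3861
  7     1,035.00       742.9529     5,200.6706      41,605.3647
  Σ                    921.4575     5,800.8130      44,741.7041
P = 921.4575.
Convexity = Σ t(t+1)·PV / [P·(1+y)²] = 44,741.7041 / (921.4575 × 1.099352) = 44.16725.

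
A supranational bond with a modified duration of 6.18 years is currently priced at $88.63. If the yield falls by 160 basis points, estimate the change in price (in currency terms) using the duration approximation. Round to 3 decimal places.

Duration approximation: ΔP/P ≈ -D_mod · Δy = -6.18 × (-0.016) = +0.098880.
ΔP ≈ 88.63 × (+0.098880) = +8.7637344.

+$8.764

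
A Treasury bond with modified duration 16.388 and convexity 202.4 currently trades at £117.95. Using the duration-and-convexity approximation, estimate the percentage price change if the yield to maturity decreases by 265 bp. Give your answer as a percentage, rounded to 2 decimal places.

+50.53%

Duration effect: -D_mod·Δy = -16.388 × (-0.0265) = +0.434282
Convexity effect: ½·C·(Δy)² = 0.5 × 202.4 × (-0.0265)² = +0.0710677
ΔP/P ≈ +0.434282 + 0.0710677 = +0.5053497
= +50.53497%.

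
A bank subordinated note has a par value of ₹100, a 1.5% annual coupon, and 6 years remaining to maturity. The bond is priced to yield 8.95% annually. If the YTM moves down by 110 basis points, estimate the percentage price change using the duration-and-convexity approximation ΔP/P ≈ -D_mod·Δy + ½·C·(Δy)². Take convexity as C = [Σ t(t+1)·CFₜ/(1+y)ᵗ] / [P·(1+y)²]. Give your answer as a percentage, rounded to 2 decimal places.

+5.98%

With y = 0.0895:
  t   CF        PV=CF/(1+0.0895)^t    t·PV        t(t+1)·PV
  1         1.50         1.3768         1.3768           2.7536
  2         1.50         1.2637         2.5274           7.5821
  3         1.50         1.1599         3.4796          13.9184
  4         1.50         1.0646         4.2584          21.2918
  5         1.50         0.9771         4.8857          29.3141
  6       101.50        60.6880       364.1278       2,548.8949
  Σ                     66.5300       380.6556       2,623.7548
P = 66.5300; D_Mac = 5.72156 yrs; D_mod = 5.25155 yrs; C = 33.22394.
Duration effect: -5.25155 × (-0.011) = +0.057767
Convexity effect: 0.5 × 33.22394 × (-0.011)² = +0.0020100
ΔP/P ≈ +0.057767 + 0.0020100 = +0.059777 = +5.9777%.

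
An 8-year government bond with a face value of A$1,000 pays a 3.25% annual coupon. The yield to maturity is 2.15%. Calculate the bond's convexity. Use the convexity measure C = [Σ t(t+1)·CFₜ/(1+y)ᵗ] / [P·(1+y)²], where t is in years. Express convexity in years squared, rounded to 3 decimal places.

59.952

With y = 0.0215:
  t   CF        PV=CF/(1+0.0215)^t    t·PV        t(t+1)·PV
  1        32.50        31.8160        31.8160          63.6319
  2        32.50        31.1463        62.2926         186.8779
  3        32.50        30.4908        91.4723         365.8891
  4        32.50        29.8490       119.3960         596.9801
  5        32.50        29.2208       146.1038         876.6228
  6        32.50        28.6057       171.6344       1,201.4409
  7        32.50        28.0037       196.0256       1,568.2048
  8     1,032.50       870.9297     6,967.4375      62,706.9372
  Σ                  1,080.0619     7,786.1782      67,566.5848
P = 1,080.0619.
Convexity = Σ t(t+1)·PV / [P·(1+y)²] = 67,566.5848 / (1,080.0619 × 1.043462) = 59.95240.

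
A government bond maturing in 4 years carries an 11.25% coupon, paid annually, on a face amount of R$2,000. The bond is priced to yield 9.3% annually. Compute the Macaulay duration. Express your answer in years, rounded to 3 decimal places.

Periodic yield y = 0.093. Discount each cash flow and weight by its year:
  t   CF        PV=CF/(1+0.093)^t    t·PV
  1       225.00       205.8554       205.8554
  2       225.00       188.3398       376.6797
  3       225.00       172.3146       516.9437
  4     2,225.00     1,559.0117     6,236.0467
  Σ                  2,125.5215     7,335.5256
Price P = Σ PV = 2,125.5215.
Macaulay duration = Σ(t·PV) / P = 7,335.5256 / 2,125.5215 = 3.45117 years.

3.451 years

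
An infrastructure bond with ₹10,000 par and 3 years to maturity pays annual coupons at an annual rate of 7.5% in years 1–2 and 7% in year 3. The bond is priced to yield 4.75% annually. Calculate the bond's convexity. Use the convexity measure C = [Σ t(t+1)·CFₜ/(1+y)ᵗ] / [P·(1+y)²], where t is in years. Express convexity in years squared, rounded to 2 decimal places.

With y = 0.0475:
  t   CF        PV=CF/(1+0.0475)^t    t·PV        t(t+1)·PV
  1       750.00       715.9905       715.9905       1,431.9809
  2       750.00       683.5231     1,367.0462       4,101.1386
  3    10,700.00     9,309.3998    27,928.1995     111,712.7978
  Σ                 10,708.9134    30,011.2361     117,245.9174
P = 10,708.9134.
Convexity = Σ t(t+1)·PV / [P·(1+y)²] = 117,245.9174 / (10,708.9134 × 1.097256) = 9.97802.

9.98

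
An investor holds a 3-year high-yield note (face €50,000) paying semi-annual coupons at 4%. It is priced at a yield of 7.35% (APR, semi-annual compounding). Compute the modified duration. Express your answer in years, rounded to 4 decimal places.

Periodic yield y = 0.03675. First find Macaulay duration:
  t   CF        PV=CF/(1+0.03675)^t    t·PV
  1     1,000.00       964.5527       964.5527
  2     1,000.00       930.3619     1,860.7238
  3     1,000.00       897.3831     2,692.1492
  4     1,000.00       865.5732     3,462.2930
  5     1,000.00       834.8910     4,174.4550
  6    51,000.00    41,070.1143   246,420.6860
  Σ                 45,562.8762   259,574.8596
P = 45,562.8762; Macaulay duration = 259,574.8596 / 45,562.8762 = 5.69707 half-year periods = 2.84853 years.
Modified duration = D_Mac / (1 + y) = 2.84853 / 1.03675 = 2.74756 years.

2.7476 years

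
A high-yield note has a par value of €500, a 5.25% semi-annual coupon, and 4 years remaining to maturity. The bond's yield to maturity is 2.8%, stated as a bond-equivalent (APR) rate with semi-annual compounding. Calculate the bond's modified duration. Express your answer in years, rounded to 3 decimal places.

3.626 years

Periodic yield y = 0.014. First find Macaulay duration:
  t   CF        PV=CF/(1+0.014)^t    t·PV
  1       13.125        12.9438        12.9438
  2       13.125        12.7651        25.5302
  3       13.125        12.5888        37.7665
  4       13.125        12.4150        49.6601
  5       13.125        12.2436        61.2181
  6       13.125        12.0746        72.4474
  7       13.125        11.9079        83.3550
  8      513.125       459.1129     3,672.9035
  Σ                    546.0517     4,015.8245
P = 546.0517; Macaulay duration = 4,015.8245 / 546.0517 = 7.35429 half-year periods = 3.67715 years.
Modified duration = D_Mac / (1 + y) = 3.67715 / 1.014 = 3.62638 years.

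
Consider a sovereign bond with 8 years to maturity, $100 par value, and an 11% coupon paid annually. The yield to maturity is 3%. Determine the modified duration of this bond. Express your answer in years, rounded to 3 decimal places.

Periodic yield y = 0.03. First find Macaulay duration:
  t   CF        PV=CF/(1+0.03)^t    t·PV
  1        11.00        10.6796        10.6796
  2        11.00        10.3686        20.7371
  3        11.00        10.0666        30.1997
  4        11.00         9.7734        39.0934
  5        11.00         9.4887        47.4435
  6        11.00         9.2123        55.2740
  7        11.00         8.9440        62.6080
  8       111.00        87.6244       700.9954
  Σ                    156.1575       967.0307
P = 156.1575; Macaulay duration = 967.0307 / 156.1575 = 6.19266 years.
Modified duration = D_Mac / (1 + y) = 6.19266 / 1.03 = 6.01229 years.

6.012 years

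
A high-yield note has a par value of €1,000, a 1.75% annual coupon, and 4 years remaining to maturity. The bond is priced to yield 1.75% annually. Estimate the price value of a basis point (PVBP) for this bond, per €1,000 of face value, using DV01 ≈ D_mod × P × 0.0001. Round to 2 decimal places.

€0.38

Periodic yield y = 0.0175.
  t   CF        PV=CF/(1+0.0175)^t    t·PV
  1        17.50        17.1990        17.1990
  2        17.50        16.9032        33.8064
  3        17.50        16.6125        49.8375
  4     1,017.50       949.2853     3,797.1411
  Σ                  1,000.0000     3,897.9840
P = 1,000.0000; D_Mac = 3.89798 yrs; D_mod = 3.83094 yrs.
DV01 ≈ 3.83094 × 1,000.0000 × 0.0001 = 0.383094.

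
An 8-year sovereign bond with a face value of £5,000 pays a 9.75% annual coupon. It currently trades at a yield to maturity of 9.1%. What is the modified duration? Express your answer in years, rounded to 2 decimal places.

Periodic yield y = 0.091. First find Macaulay duration:
  t   CF        PV=CF/(1+0.091)^t    t·PV
  1       487.50       446.8378       446.8378
  2       487.50       409.5672       819.1343
  3       487.50       375.4053     1,126.2158
  4       487.50       344.0928     1,376.3713
  5       487.50       315.3921     1,576.9607
  6       487.50       289.0854     1,734.5122
  7       487.50       264.9728     1,854.8099
  8     5,487.50     2,733.8616    21,870.8930
  Σ                  5,179.2150    30,805.7350
P = 5,179.2150; Macaulay duration = 30,805.7350 / 5,179.2150 = 5.94795 years.
Modified duration = D_Mac / (1 + y) = 5.94795 / 1.091 = 5.45184 years.

5.45 years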